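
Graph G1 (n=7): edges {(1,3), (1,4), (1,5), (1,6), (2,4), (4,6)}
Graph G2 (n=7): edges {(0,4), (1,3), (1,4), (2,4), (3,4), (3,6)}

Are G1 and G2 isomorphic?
Yes, isomorphic

The graphs are isomorphic.
One valid mapping φ: V(G1) → V(G2): 0→5, 1→4, 2→6, 3→0, 4→3, 5→2, 6→1

Verify φ preserves adjacency — for each edge of G1, its image is an edge of G2:
  (1,3) → (φ(1),φ(3)) = (0,4) ∈ E(G2) ✓
  (1,4) → (φ(1),φ(4)) = (3,4) ∈ E(G2) ✓
  (1,5) → (φ(1),φ(5)) = (2,4) ∈ E(G2) ✓
  (1,6) → (φ(1),φ(6)) = (1,4) ∈ E(G2) ✓
  (2,4) → (φ(2),φ(4)) = (3,6) ∈ E(G2) ✓
  (4,6) → (φ(4),φ(6)) = (1,3) ∈ E(G2) ✓
All 6 edges of G1 map to edges of G2, and |E(G1)| = |E(G2)| = 6, so φ is a bijection on edges as well as vertices. Hence G1 ≅ G2.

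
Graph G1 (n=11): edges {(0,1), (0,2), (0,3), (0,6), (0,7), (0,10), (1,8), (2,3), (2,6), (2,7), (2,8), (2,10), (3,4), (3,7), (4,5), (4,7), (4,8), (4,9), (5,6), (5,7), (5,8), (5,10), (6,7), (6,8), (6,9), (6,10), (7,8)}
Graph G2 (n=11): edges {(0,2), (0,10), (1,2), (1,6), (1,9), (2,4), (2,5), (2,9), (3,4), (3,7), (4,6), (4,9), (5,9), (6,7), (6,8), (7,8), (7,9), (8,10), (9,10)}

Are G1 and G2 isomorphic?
No, not isomorphic

The graphs are NOT isomorphic.

Counting triangles (3-cliques): G1 has 21, G2 has 4.
Triangle count is an isomorphism invariant, so differing triangle counts rule out isomorphism.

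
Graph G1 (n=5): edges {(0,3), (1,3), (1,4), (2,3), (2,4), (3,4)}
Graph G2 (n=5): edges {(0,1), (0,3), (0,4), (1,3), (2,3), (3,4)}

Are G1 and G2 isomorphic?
Yes, isomorphic

The graphs are isomorphic.
One valid mapping φ: V(G1) → V(G2): 0→2, 1→1, 2→4, 3→3, 4→0

Verify φ preserves adjacency — for each edge of G1, its image is an edge of G2:
  (0,3) → (φ(0),φ(3)) = (2,3) ∈ E(G2) ✓
  (1,3) → (φ(1),φ(3)) = (1,3) ∈ E(G2) ✓
  (1,4) → (φ(1),φ(4)) = (0,1) ∈ E(G2) ✓
  (2,3) → (φ(2),φ(3)) = (3,4) ∈ E(G2) ✓
  (2,4) → (φ(2),φ(4)) = (0,4) ∈ E(G2) ✓
  (3,4) → (φ(3),φ(4)) = (0,3) ∈ E(G2) ✓
All 6 edges of G1 map to edges of G2, and |E(G1)| = |E(G2)| = 6, so φ is a bijection on edges as well as vertices. Hence G1 ≅ G2.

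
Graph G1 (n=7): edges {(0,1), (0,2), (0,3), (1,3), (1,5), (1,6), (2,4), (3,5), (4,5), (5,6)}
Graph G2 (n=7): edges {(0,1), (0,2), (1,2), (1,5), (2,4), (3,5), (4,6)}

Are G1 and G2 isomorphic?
No, not isomorphic

The graphs are NOT isomorphic.

Counting triangles (3-cliques): G1 has 3, G2 has 1.
Triangle count is an isomorphism invariant, so differing triangle counts rule out isomorphism.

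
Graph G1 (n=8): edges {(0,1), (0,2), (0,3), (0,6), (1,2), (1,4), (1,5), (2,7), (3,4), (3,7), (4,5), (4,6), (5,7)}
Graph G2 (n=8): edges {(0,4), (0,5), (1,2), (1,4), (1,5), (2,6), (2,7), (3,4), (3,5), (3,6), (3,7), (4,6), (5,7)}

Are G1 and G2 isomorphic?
Yes, isomorphic

The graphs are isomorphic.
One valid mapping φ: V(G1) → V(G2): 0→4, 1→3, 2→6, 3→1, 4→5, 5→7, 6→0, 7→2

Verify φ preserves adjacency — for each edge of G1, its image is an edge of G2:
  (0,1) → (φ(0),φ(1)) = (3,4) ∈ E(G2) ✓
  (0,2) → (φ(0),φ(2)) = (4,6) ∈ E(G2) ✓
  (0,3) → (φ(0),φ(3)) = (1,4) ∈ E(G2) ✓
  (0,6) → (φ(0),φ(6)) = (0,4) ∈ E(G2) ✓
  (1,2) → (φ(1),φ(2)) = (3,6) ∈ E(G2) ✓
  (1,4) → (φ(1),φ(4)) = (3,5) ∈ E(G2) ✓
  (1,5) → (φ(1),φ(5)) = (3,7) ∈ E(G2) ✓
  (2,7) → (φ(2),φ(7)) = (2,6) ∈ E(G2) ✓
  (3,4) → (φ(3),φ(4)) = (1,5) ∈ E(G2) ✓
  (3,7) → (φ(3),φ(7)) = (1,2) ∈ E(G2) ✓
  (4,5) → (φ(4),φ(5)) = (5,7) ∈ E(G2) ✓
  (4,6) → (φ(4),φ(6)) = (0,5) ∈ E(G2) ✓
  (5,7) → (φ(5),φ(7)) = (2,7) ∈ E(G2) ✓
All 13 edges of G1 map to edges of G2, and |E(G1)| = |E(G2)| = 13, so φ is a bijection on edges as well as vertices. Hence G1 ≅ G2.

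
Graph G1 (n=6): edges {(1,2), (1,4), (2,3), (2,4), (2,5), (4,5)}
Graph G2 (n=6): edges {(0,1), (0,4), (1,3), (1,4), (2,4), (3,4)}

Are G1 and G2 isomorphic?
Yes, isomorphic

The graphs are isomorphic.
One valid mapping φ: V(G1) → V(G2): 0→5, 1→3, 2→4, 3→2, 4→1, 5→0

Verify φ preserves adjacency — for each edge of G1, its image is an edge of G2:
  (1,2) → (φ(1),φ(2)) = (3,4) ∈ E(G2) ✓
  (1,4) → (φ(1),φ(4)) = (1,3) ∈ E(G2) ✓
  (2,3) → (φ(2),φ(3)) = (2,4) ∈ E(G2) ✓
  (2,4) → (φ(2),φ(4)) = (1,4) ∈ E(G2) ✓
  (2,5) → (φ(2),φ(5)) = (0,4) ∈ E(G2) ✓
  (4,5) → (φ(4),φ(5)) = (0,1) ∈ E(G2) ✓
All 6 edges of G1 map to edges of G2, and |E(G1)| = |E(G2)| = 6, so φ is a bijection on edges as well as vertices. Hence G1 ≅ G2.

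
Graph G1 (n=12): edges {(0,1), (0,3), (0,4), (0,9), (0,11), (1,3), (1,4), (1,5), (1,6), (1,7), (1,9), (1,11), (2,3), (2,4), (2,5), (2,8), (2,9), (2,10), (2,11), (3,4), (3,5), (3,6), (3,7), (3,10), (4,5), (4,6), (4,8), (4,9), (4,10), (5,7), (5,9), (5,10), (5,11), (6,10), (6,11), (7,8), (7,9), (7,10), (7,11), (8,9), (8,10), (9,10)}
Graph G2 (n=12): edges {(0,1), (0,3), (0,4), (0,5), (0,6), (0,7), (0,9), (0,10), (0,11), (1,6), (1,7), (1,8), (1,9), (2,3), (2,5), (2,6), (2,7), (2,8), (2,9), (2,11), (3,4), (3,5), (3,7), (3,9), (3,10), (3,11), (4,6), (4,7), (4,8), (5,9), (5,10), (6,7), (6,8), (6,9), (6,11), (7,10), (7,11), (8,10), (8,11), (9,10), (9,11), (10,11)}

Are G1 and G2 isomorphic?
Yes, isomorphic

The graphs are isomorphic.
One valid mapping φ: V(G1) → V(G2): 0→1, 1→6, 2→10, 3→7, 4→0, 5→11, 6→4, 7→2, 8→5, 9→9, 10→3, 11→8

Verify φ preserves adjacency — for each edge of G1, its image is an edge of G2:
  (0,1) → (φ(0),φ(1)) = (1,6) ∈ E(G2) ✓
  (0,3) → (φ(0),φ(3)) = (1,7) ∈ E(G2) ✓
  (0,4) → (φ(0),φ(4)) = (0,1) ∈ E(G2) ✓
  (0,9) → (φ(0),φ(9)) = (1,9) ∈ E(G2) ✓
  (0,11) → (φ(0),φ(11)) = (1,8) ∈ E(G2) ✓
  (1,3) → (φ(1),φ(3)) = (6,7) ∈ E(G2) ✓
  (1,4) → (φ(1),φ(4)) = (0,6) ∈ E(G2) ✓
  (1,5) → (φ(1),φ(5)) = (6,11) ∈ E(G2) ✓
  (1,6) → (φ(1),φ(6)) = (4,6) ∈ E(G2) ✓
  (1,7) → (φ(1),φ(7)) = (2,6) ∈ E(G2) ✓
  (1,9) → (φ(1),φ(9)) = (6,9) ∈ E(G2) ✓
  (1,11) → (φ(1),φ(11)) = (6,8) ∈ E(G2) ✓
  (2,3) → (φ(2),φ(3)) = (7,10) ∈ E(G2) ✓
  (2,4) → (φ(2),φ(4)) = (0,10) ∈ E(G2) ✓
  (2,5) → (φ(2),φ(5)) = (10,11) ∈ E(G2) ✓
  (2,8) → (φ(2),φ(8)) = (5,10) ∈ E(G2) ✓
  (2,9) → (φ(2),φ(9)) = (9,10) ∈ E(G2) ✓
  (2,10) → (φ(2),φ(10)) = (3,10) ∈ E(G2) ✓
  (2,11) → (φ(2),φ(11)) = (8,10) ∈ E(G2) ✓
  (3,4) → (φ(3),φ(4)) = (0,7) ∈ E(G2) ✓
  (3,5) → (φ(3),φ(5)) = (7,11) ∈ E(G2) ✓
  (3,6) → (φ(3),φ(6)) = (4,7) ∈ E(G2) ✓
  (3,7) → (φ(3),φ(7)) = (2,7) ∈ E(G2) ✓
  (3,10) → (φ(3),φ(10)) = (3,7) ∈ E(G2) ✓
  (4,5) → (φ(4),φ(5)) = (0,11) ∈ E(G2) ✓
  (4,6) → (φ(4),φ(6)) = (0,4) ∈ E(G2) ✓
  (4,8) → (φ(4),φ(8)) = (0,5) ∈ E(G2) ✓
  (4,9) → (φ(4),φ(9)) = (0,9) ∈ E(G2) ✓
  (4,10) → (φ(4),φ(10)) = (0,3) ∈ E(G2) ✓
  (5,7) → (φ(5),φ(7)) = (2,11) ∈ E(G2) ✓
  (5,9) → (φ(5),φ(9)) = (9,11) ∈ E(G2) ✓
  (5,10) → (φ(5),φ(10)) = (3,11) ∈ E(G2) ✓
  (5,11) → (φ(5),φ(11)) = (8,11) ∈ E(G2) ✓
  (6,10) → (φ(6),φ(10)) = (3,4) ∈ E(G2) ✓
  (6,11) → (φ(6),φ(11)) = (4,8) ∈ E(G2) ✓
  (7,8) → (φ(7),φ(8)) = (2,5) ∈ E(G2) ✓
  (7,9) → (φ(7),φ(9)) = (2,9) ∈ E(G2) ✓
  (7,10) → (φ(7),φ(10)) = (2,3) ∈ E(G2) ✓
  (7,11) → (φ(7),φ(11)) = (2,8) ∈ E(G2) ✓
  (8,9) → (φ(8),φ(9)) = (5,9) ∈ E(G2) ✓
  (8,10) → (φ(8),φ(10)) = (3,5) ∈ E(G2) ✓
  (9,10) → (φ(9),φ(10)) = (3,9) ∈ E(G2) ✓
All 42 edges of G1 map to edges of G2, and |E(G1)| = |E(G2)| = 42, so φ is a bijection on edges as well as vertices. Hence G1 ≅ G2.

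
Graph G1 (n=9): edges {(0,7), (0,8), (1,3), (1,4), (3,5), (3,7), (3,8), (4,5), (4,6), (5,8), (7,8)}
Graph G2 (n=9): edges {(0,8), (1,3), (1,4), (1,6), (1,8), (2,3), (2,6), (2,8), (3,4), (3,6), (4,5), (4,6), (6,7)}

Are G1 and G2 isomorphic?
No, not isomorphic

The graphs are NOT isomorphic.

Counting triangles (3-cliques): G1 has 3, G2 has 5.
Triangle count is an isomorphism invariant, so differing triangle counts rule out isomorphism.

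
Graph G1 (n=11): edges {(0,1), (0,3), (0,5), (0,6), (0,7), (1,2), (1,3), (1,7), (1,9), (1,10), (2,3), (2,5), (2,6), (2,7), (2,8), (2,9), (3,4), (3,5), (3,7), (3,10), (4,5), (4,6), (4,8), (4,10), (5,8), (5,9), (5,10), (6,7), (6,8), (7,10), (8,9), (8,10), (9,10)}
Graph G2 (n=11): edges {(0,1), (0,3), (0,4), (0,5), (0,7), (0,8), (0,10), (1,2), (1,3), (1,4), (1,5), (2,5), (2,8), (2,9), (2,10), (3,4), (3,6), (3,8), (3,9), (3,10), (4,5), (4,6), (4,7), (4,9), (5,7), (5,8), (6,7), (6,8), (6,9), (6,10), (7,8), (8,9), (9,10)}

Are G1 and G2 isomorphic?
Yes, isomorphic

The graphs are isomorphic.
One valid mapping φ: V(G1) → V(G2): 0→10, 1→6, 2→8, 3→3, 4→1, 5→0, 6→2, 7→9, 8→5, 9→7, 10→4

Verify φ preserves adjacency — for each edge of G1, its image is an edge of G2:
  (0,1) → (φ(0),φ(1)) = (6,10) ∈ E(G2) ✓
  (0,3) → (φ(0),φ(3)) = (3,10) ∈ E(G2) ✓
  (0,5) → (φ(0),φ(5)) = (0,10) ∈ E(G2) ✓
  (0,6) → (φ(0),φ(6)) = (2,10) ∈ E(G2) ✓
  (0,7) → (φ(0),φ(7)) = (9,10) ∈ E(G2) ✓
  (1,2) → (φ(1),φ(2)) = (6,8) ∈ E(G2) ✓
  (1,3) → (φ(1),φ(3)) = (3,6) ∈ E(G2) ✓
  (1,7) → (φ(1),φ(7)) = (6,9) ∈ E(G2) ✓
  (1,9) → (φ(1),φ(9)) = (6,7) ∈ E(G2) ✓
  (1,10) → (φ(1),φ(10)) = (4,6) ∈ E(G2) ✓
  (2,3) → (φ(2),φ(3)) = (3,8) ∈ E(G2) ✓
  (2,5) → (φ(2),φ(5)) = (0,8) ∈ E(G2) ✓
  (2,6) → (φ(2),φ(6)) = (2,8) ∈ E(G2) ✓
  (2,7) → (φ(2),φ(7)) = (8,9) ∈ E(G2) ✓
  (2,8) → (φ(2),φ(8)) = (5,8) ∈ E(G2) ✓
  (2,9) → (φ(2),φ(9)) = (7,8) ∈ E(G2) ✓
  (3,4) → (φ(3),φ(4)) = (1,3) ∈ E(G2) ✓
  (3,5) → (φ(3),φ(5)) = (0,3) ∈ E(G2) ✓
  (3,7) → (φ(3),φ(7)) = (3,9) ∈ E(G2) ✓
  (3,10) → (φ(3),φ(10)) = (3,4) ∈ E(G2) ✓
  (4,5) → (φ(4),φ(5)) = (0,1) ∈ E(G2) ✓
  (4,6) → (φ(4),φ(6)) = (1,2) ∈ E(G2) ✓
  (4,8) → (φ(4),φ(8)) = (1,5) ∈ E(G2) ✓
  (4,10) → (φ(4),φ(10)) = (1,4) ∈ E(G2) ✓
  (5,8) → (φ(5),φ(8)) = (0,5) ∈ E(G2) ✓
  (5,9) → (φ(5),φ(9)) = (0,7) ∈ E(G2) ✓
  (5,10) → (φ(5),φ(10)) = (0,4) ∈ E(G2) ✓
  (6,7) → (φ(6),φ(7)) = (2,9) ∈ E(G2) ✓
  (6,8) → (φ(6),φ(8)) = (2,5) ∈ E(G2) ✓
  (7,10) → (φ(7),φ(10)) = (4,9) ∈ E(G2) ✓
  (8,9) → (φ(8),φ(9)) = (5,7) ∈ E(G2) ✓
  (8,10) → (φ(8),φ(10)) = (4,5) ∈ E(G2) ✓
  (9,10) → (φ(9),φ(10)) = (4,7) ∈ E(G2) ✓
All 33 edges of G1 map to edges of G2, and |E(G1)| = |E(G2)| = 33, so φ is a bijection on edges as well as vertices. Hence G1 ≅ G2.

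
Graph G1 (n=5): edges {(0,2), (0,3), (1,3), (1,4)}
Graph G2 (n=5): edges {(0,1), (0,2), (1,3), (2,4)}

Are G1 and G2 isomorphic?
Yes, isomorphic

The graphs are isomorphic.
One valid mapping φ: V(G1) → V(G2): 0→2, 1→1, 2→4, 3→0, 4→3

Verify φ preserves adjacency — for each edge of G1, its image is an edge of G2:
  (0,2) → (φ(0),φ(2)) = (2,4) ∈ E(G2) ✓
  (0,3) → (φ(0),φ(3)) = (0,2) ∈ E(G2) ✓
  (1,3) → (φ(1),φ(3)) = (0,1) ∈ E(G2) ✓
  (1,4) → (φ(1),φ(4)) = (1,3) ∈ E(G2) ✓
All 4 edges of G1 map to edges of G2, and |E(G1)| = |E(G2)| = 4, so φ is a bijection on edges as well as vertices. Hence G1 ≅ G2.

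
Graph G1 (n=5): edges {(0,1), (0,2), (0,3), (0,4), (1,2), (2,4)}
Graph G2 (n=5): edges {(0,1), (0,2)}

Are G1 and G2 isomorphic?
No, not isomorphic

The graphs are NOT isomorphic.

Counting triangles (3-cliques): G1 has 2, G2 has 0.
Triangle count is an isomorphism invariant, so differing triangle counts rule out isomorphism.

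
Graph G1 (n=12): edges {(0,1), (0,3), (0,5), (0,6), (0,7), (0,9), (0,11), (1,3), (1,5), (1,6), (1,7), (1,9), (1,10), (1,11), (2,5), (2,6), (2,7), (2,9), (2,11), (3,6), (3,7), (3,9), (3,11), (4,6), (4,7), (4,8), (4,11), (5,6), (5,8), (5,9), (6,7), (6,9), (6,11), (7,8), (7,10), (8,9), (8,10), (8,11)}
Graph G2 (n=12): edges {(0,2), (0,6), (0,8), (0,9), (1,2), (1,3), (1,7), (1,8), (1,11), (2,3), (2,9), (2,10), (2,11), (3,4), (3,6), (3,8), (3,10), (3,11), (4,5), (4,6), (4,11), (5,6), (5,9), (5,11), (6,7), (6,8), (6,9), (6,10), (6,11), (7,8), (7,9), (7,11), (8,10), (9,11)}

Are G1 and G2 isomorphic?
No, not isomorphic

The graphs are NOT isomorphic.

Counting triangles (3-cliques): G1 has 40, G2 has 30.
Triangle count is an isomorphism invariant, so differing triangle counts rule out isomorphism.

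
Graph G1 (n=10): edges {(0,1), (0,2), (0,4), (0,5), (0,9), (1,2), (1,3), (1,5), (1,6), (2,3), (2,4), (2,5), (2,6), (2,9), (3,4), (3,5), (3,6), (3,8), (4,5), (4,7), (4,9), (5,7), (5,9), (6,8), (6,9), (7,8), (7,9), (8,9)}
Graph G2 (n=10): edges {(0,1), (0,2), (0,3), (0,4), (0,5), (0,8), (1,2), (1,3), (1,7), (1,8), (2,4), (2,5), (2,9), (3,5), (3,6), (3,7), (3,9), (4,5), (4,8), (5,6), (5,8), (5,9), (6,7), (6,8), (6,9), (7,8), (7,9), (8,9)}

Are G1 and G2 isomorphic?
No, not isomorphic

The graphs are NOT isomorphic.

Degrees in G1: deg(0)=5, deg(1)=5, deg(2)=7, deg(3)=6, deg(4)=6, deg(5)=7, deg(6)=5, deg(7)=4, deg(8)=4, deg(9)=7.
Sorted degree sequence of G1: [7, 7, 7, 6, 6, 5, 5, 5, 4, 4].
Degrees in G2: deg(0)=6, deg(1)=5, deg(2)=5, deg(3)=6, deg(4)=4, deg(5)=7, deg(6)=5, deg(7)=5, deg(8)=7, deg(9)=6.
Sorted degree sequence of G2: [7, 7, 6, 6, 6, 5, 5, 5, 5, 4].
The (sorted) degree sequence is an isomorphism invariant, so since G1 and G2 have different degree sequences they cannot be isomorphic.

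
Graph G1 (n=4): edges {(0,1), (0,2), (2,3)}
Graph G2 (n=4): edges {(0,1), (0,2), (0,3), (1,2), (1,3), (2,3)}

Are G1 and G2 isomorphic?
No, not isomorphic

The graphs are NOT isomorphic.

Counting triangles (3-cliques): G1 has 0, G2 has 4.
Triangle count is an isomorphism invariant, so differing triangle counts rule out isomorphism.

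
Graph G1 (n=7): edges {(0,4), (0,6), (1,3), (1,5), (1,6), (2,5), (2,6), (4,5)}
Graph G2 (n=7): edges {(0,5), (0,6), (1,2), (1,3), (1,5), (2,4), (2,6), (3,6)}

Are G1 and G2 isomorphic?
Yes, isomorphic

The graphs are isomorphic.
One valid mapping φ: V(G1) → V(G2): 0→5, 1→2, 2→3, 3→4, 4→0, 5→6, 6→1

Verify φ preserves adjacency — for each edge of G1, its image is an edge of G2:
  (0,4) → (φ(0),φ(4)) = (0,5) ∈ E(G2) ✓
  (0,6) → (φ(0),φ(6)) = (1,5) ∈ E(G2) ✓
  (1,3) → (φ(1),φ(3)) = (2,4) ∈ E(G2) ✓
  (1,5) → (φ(1),φ(5)) = (2,6) ∈ E(G2) ✓
  (1,6) → (φ(1),φ(6)) = (1,2) ∈ E(G2) ✓
  (2,5) → (φ(2),φ(5)) = (3,6) ∈ E(G2) ✓
  (2,6) → (φ(2),φ(6)) = (1,3) ∈ E(G2) ✓
  (4,5) → (φ(4),φ(5)) = (0,6) ∈ E(G2) ✓
All 8 edges of G1 map to edges of G2, and |E(G1)| = |E(G2)| = 8, so φ is a bijection on edges as well as vertices. Hence G1 ≅ G2.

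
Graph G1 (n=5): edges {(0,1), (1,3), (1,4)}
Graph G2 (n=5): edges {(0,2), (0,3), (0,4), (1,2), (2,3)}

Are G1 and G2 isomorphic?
No, not isomorphic

The graphs are NOT isomorphic.

Degrees in G1: deg(0)=1, deg(1)=3, deg(2)=0, deg(3)=1, deg(4)=1.
Sorted degree sequence of G1: [3, 1, 1, 1, 0].
Degrees in G2: deg(0)=3, deg(1)=1, deg(2)=3, deg(3)=2, deg(4)=1.
Sorted degree sequence of G2: [3, 3, 2, 1, 1].
The (sorted) degree sequence is an isomorphism invariant, so since G1 and G2 have different degree sequences they cannot be isomorphic.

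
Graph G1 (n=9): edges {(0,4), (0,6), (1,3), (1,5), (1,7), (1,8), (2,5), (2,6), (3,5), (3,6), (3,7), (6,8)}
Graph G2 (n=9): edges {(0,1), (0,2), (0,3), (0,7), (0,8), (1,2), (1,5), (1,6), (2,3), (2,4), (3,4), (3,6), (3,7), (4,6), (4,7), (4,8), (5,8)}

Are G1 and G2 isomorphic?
No, not isomorphic

The graphs are NOT isomorphic.

Degrees in G1: deg(0)=2, deg(1)=4, deg(2)=2, deg(3)=4, deg(4)=1, deg(5)=3, deg(6)=4, deg(7)=2, deg(8)=2.
Sorted degree sequence of G1: [4, 4, 4, 3, 2, 2, 2, 2, 1].
Degrees in G2: deg(0)=5, deg(1)=4, deg(2)=4, deg(3)=5, deg(4)=5, deg(5)=2, deg(6)=3, deg(7)=3, deg(8)=3.
Sorted degree sequence of G2: [5, 5, 5, 4, 4, 3, 3, 3, 2].
The (sorted) degree sequence is an isomorphism invariant, so since G1 and G2 have different degree sequences they cannot be isomorphic.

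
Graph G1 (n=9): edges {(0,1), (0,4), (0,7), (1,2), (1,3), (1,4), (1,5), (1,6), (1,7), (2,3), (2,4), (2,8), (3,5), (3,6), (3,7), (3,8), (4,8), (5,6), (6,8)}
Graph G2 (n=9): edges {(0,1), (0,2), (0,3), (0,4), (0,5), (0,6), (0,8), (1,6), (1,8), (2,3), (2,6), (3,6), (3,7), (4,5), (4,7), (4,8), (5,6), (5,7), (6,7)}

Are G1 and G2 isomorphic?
Yes, isomorphic

The graphs are isomorphic.
One valid mapping φ: V(G1) → V(G2): 0→8, 1→0, 2→5, 3→6, 4→4, 5→2, 6→3, 7→1, 8→7

Verify φ preserves adjacency — for each edge of G1, its image is an edge of G2:
  (0,1) → (φ(0),φ(1)) = (0,8) ∈ E(G2) ✓
  (0,4) → (φ(0),φ(4)) = (4,8) ∈ E(G2) ✓
  (0,7) → (φ(0),φ(7)) = (1,8) ∈ E(G2) ✓
  (1,2) → (φ(1),φ(2)) = (0,5) ∈ E(G2) ✓
  (1,3) → (φ(1),φ(3)) = (0,6) ∈ E(G2) ✓
  (1,4) → (φ(1),φ(4)) = (0,4) ∈ E(G2) ✓
  (1,5) → (φ(1),φ(5)) = (0,2) ∈ E(G2) ✓
  (1,6) → (φ(1),φ(6)) = (0,3) ∈ E(G2) ✓
  (1,7) → (φ(1),φ(7)) = (0,1) ∈ E(G2) ✓
  (2,3) → (φ(2),φ(3)) = (5,6) ∈ E(G2) ✓
  (2,4) → (φ(2),φ(4)) = (4,5) ∈ E(G2) ✓
  (2,8) → (φ(2),φ(8)) = (5,7) ∈ E(G2) ✓
  (3,5) → (φ(3),φ(5)) = (2,6) ∈ E(G2) ✓
  (3,6) → (φ(3),φ(6)) = (3,6) ∈ E(G2) ✓
  (3,7) → (φ(3),φ(7)) = (1,6) ∈ E(G2) ✓
  (3,8) → (φ(3),φ(8)) = (6,7) ∈ E(G2) ✓
  (4,8) → (φ(4),φ(8)) = (4,7) ∈ E(G2) ✓
  (5,6) → (φ(5),φ(6)) = (2,3) ∈ E(G2) ✓
  (6,8) → (φ(6),φ(8)) = (3,7) ∈ E(G2) ✓
All 19 edges of G1 map to edges of G2, and |E(G1)| = |E(G2)| = 19, so φ is a bijection on edges as well as vertices. Hence G1 ≅ G2.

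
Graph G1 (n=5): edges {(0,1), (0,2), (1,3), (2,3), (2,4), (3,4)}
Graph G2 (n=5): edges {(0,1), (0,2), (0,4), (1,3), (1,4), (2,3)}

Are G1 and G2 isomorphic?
Yes, isomorphic

The graphs are isomorphic.
One valid mapping φ: V(G1) → V(G2): 0→2, 1→3, 2→0, 3→1, 4→4

Verify φ preserves adjacency — for each edge of G1, its image is an edge of G2:
  (0,1) → (φ(0),φ(1)) = (2,3) ∈ E(G2) ✓
  (0,2) → (φ(0),φ(2)) = (0,2) ∈ E(G2) ✓
  (1,3) → (φ(1),φ(3)) = (1,3) ∈ E(G2) ✓
  (2,3) → (φ(2),φ(3)) = (0,1) ∈ E(G2) ✓
  (2,4) → (φ(2),φ(4)) = (0,4) ∈ E(G2) ✓
  (3,4) → (φ(3),φ(4)) = (1,4) ∈ E(G2) ✓
All 6 edges of G1 map to edges of G2, and |E(G1)| = |E(G2)| = 6, so φ is a bijection on edges as well as vertices. Hence G1 ≅ G2.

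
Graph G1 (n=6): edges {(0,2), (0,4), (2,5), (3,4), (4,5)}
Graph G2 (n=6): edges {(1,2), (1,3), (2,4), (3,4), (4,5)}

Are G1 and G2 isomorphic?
Yes, isomorphic

The graphs are isomorphic.
One valid mapping φ: V(G1) → V(G2): 0→2, 1→0, 2→1, 3→5, 4→4, 5→3

Verify φ preserves adjacency — for each edge of G1, its image is an edge of G2:
  (0,2) → (φ(0),φ(2)) = (1,2) ∈ E(G2) ✓
  (0,4) → (φ(0),φ(4)) = (2,4) ∈ E(G2) ✓
  (2,5) → (φ(2),φ(5)) = (1,3) ∈ E(G2) ✓
  (3,4) → (φ(3),φ(4)) = (4,5) ∈ E(G2) ✓
  (4,5) → (φ(4),φ(5)) = (3,4) ∈ E(G2) ✓
All 5 edges of G1 map to edges of G2, and |E(G1)| = |E(G2)| = 5, so φ is a bijection on edges as well as vertices. Hence G1 ≅ G2.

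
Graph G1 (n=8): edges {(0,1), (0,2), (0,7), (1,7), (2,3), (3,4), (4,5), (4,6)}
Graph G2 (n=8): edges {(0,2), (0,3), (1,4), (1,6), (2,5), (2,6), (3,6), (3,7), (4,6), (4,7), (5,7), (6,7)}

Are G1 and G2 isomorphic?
No, not isomorphic

The graphs are NOT isomorphic.

Degrees in G1: deg(0)=3, deg(1)=2, deg(2)=2, deg(3)=2, deg(4)=3, deg(5)=1, deg(6)=1, deg(7)=2.
Sorted degree sequence of G1: [3, 3, 2, 2, 2, 2, 1, 1].
Degrees in G2: deg(0)=2, deg(1)=2, deg(2)=3, deg(3)=3, deg(4)=3, deg(5)=2, deg(6)=5, deg(7)=4.
Sorted degree sequence of G2: [5, 4, 3, 3, 3, 2, 2, 2].
The (sorted) degree sequence is an isomorphism invariant, so since G1 and G2 have different degree sequences they cannot be isomorphic.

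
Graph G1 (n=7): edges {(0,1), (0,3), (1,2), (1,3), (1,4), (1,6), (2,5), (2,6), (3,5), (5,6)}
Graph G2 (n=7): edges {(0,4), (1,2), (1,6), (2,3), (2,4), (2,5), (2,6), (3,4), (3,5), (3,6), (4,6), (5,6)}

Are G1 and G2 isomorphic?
No, not isomorphic

The graphs are NOT isomorphic.

Degrees in G1: deg(0)=2, deg(1)=5, deg(2)=3, deg(3)=3, deg(4)=1, deg(5)=3, deg(6)=3.
Sorted degree sequence of G1: [5, 3, 3, 3, 3, 2, 1].
Degrees in G2: deg(0)=1, deg(1)=2, deg(2)=5, deg(3)=4, deg(4)=4, deg(5)=3, deg(6)=5.
Sorted degree sequence of G2: [5, 5, 4, 4, 3, 2, 1].
The (sorted) degree sequence is an isomorphism invariant, so since G1 and G2 have different degree sequences they cannot be isomorphic.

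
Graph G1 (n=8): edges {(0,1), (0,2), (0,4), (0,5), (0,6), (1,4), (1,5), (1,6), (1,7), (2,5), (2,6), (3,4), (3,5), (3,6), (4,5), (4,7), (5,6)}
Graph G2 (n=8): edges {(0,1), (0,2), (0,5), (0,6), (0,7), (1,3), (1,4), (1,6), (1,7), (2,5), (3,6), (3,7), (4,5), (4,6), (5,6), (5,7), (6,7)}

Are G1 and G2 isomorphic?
Yes, isomorphic

The graphs are isomorphic.
One valid mapping φ: V(G1) → V(G2): 0→7, 1→0, 2→3, 3→4, 4→5, 5→6, 6→1, 7→2

Verify φ preserves adjacency — for each edge of G1, its image is an edge of G2:
  (0,1) → (φ(0),φ(1)) = (0,7) ∈ E(G2) ✓
  (0,2) → (φ(0),φ(2)) = (3,7) ∈ E(G2) ✓
  (0,4) → (φ(0),φ(4)) = (5,7) ∈ E(G2) ✓
  (0,5) → (φ(0),φ(5)) = (6,7) ∈ E(G2) ✓
  (0,6) → (φ(0),φ(6)) = (1,7) ∈ E(G2) ✓
  (1,4) → (φ(1),φ(4)) = (0,5) ∈ E(G2) ✓
  (1,5) → (φ(1),φ(5)) = (0,6) ∈ E(G2) ✓
  (1,6) → (φ(1),φ(6)) = (0,1) ∈ E(G2) ✓
  (1,7) → (φ(1),φ(7)) = (0,2) ∈ E(G2) ✓
  (2,5) → (φ(2),φ(5)) = (3,6) ∈ E(G2) ✓
  (2,6) → (φ(2),φ(6)) = (1,3) ∈ E(G2) ✓
  (3,4) → (φ(3),φ(4)) = (4,5) ∈ E(G2) ✓
  (3,5) → (φ(3),φ(5)) = (4,6) ∈ E(G2) ✓
  (3,6) → (φ(3),φ(6)) = (1,4) ∈ E(G2) ✓
  (4,5) → (φ(4),φ(5)) = (5,6) ∈ E(G2) ✓
  (4,7) → (φ(4),φ(7)) = (2,5) ∈ E(G2) ✓
  (5,6) → (φ(5),φ(6)) = (1,6) ∈ E(G2) ✓
All 17 edges of G1 map to edges of G2, and |E(G1)| = |E(G2)| = 17, so φ is a bijection on edges as well as vertices. Hence G1 ≅ G2.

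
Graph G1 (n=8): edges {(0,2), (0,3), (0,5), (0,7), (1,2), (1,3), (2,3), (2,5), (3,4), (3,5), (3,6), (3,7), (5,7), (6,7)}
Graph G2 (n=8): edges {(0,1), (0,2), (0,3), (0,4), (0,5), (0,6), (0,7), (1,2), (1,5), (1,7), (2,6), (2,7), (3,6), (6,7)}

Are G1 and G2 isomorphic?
Yes, isomorphic

The graphs are isomorphic.
One valid mapping φ: V(G1) → V(G2): 0→2, 1→3, 2→6, 3→0, 4→4, 5→7, 6→5, 7→1

Verify φ preserves adjacency — for each edge of G1, its image is an edge of G2:
  (0,2) → (φ(0),φ(2)) = (2,6) ∈ E(G2) ✓
  (0,3) → (φ(0),φ(3)) = (0,2) ∈ E(G2) ✓
  (0,5) → (φ(0),φ(5)) = (2,7) ∈ E(G2) ✓
  (0,7) → (φ(0),φ(7)) = (1,2) ∈ E(G2) ✓
  (1,2) → (φ(1),φ(2)) = (3,6) ∈ E(G2) ✓
  (1,3) → (φ(1),φ(3)) = (0,3) ∈ E(G2) ✓
  (2,3) → (φ(2),φ(3)) = (0,6) ∈ E(G2) ✓
  (2,5) → (φ(2),φ(5)) = (6,7) ∈ E(G2) ✓
  (3,4) → (φ(3),φ(4)) = (0,4) ∈ E(G2) ✓
  (3,5) → (φ(3),φ(5)) = (0,7) ∈ E(G2) ✓
  (3,6) → (φ(3),φ(6)) = (0,5) ∈ E(G2) ✓
  (3,7) → (φ(3),φ(7)) = (0,1) ∈ E(G2) ✓
  (5,7) → (φ(5),φ(7)) = (1,7) ∈ E(G2) ✓
  (6,7) → (φ(6),φ(7)) = (1,5) ∈ E(G2) ✓
All 14 edges of G1 map to edges of G2, and |E(G1)| = |E(G2)| = 14, so φ is a bijection on edges as well as vertices. Hence G1 ≅ G2.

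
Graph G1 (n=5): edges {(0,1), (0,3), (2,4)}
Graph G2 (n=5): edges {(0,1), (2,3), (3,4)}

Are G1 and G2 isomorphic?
Yes, isomorphic

The graphs are isomorphic.
One valid mapping φ: V(G1) → V(G2): 0→3, 1→4, 2→0, 3→2, 4→1

Verify φ preserves adjacency — for each edge of G1, its image is an edge of G2:
  (0,1) → (φ(0),φ(1)) = (3,4) ∈ E(G2) ✓
  (0,3) → (φ(0),φ(3)) = (2,3) ∈ E(G2) ✓
  (2,4) → (φ(2),φ(4)) = (0,1) ∈ E(G2) ✓
All 3 edges of G1 map to edges of G2, and |E(G1)| = |E(G2)| = 3, so φ is a bijection on edges as well as vertices. Hence G1 ≅ G2.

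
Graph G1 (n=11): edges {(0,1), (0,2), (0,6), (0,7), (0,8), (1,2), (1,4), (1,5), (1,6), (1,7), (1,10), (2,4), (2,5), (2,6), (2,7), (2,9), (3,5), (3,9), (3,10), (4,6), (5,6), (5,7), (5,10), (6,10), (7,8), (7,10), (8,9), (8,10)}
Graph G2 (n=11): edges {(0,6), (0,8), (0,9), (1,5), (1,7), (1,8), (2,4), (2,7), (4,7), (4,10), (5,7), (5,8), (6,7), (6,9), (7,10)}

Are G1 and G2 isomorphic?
No, not isomorphic

The graphs are NOT isomorphic.

Connected components of G1: 1 component(s) with vertex sets [[0, 1, 2, 3, 4, 5, 6, 7, 8, 9, 10]], sizes [11].
Connected components of G2: 2 component(s) with vertex sets [[3], [0, 1, 2, 4, 5, 6, 7, 8, 9, 10]], sizes [1, 10].
The number of connected components (and the multiset of component sizes) is an isomorphism invariant — an isomorphism maps each component of G1 bijectively onto a component of G2. Since G1 has 1 component(s) and G2 has 2, they cannot be isomorphic.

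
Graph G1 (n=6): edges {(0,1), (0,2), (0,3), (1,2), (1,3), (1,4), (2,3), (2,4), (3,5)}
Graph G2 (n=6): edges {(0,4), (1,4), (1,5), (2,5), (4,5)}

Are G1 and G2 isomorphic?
No, not isomorphic

The graphs are NOT isomorphic.

Connected components of G1: 1 component(s) with vertex sets [[0, 1, 2, 3, 4, 5]], sizes [6].
Connected components of G2: 2 component(s) with vertex sets [[3], [0, 1, 2, 4, 5]], sizes [1, 5].
The number of connected components (and the multiset of component sizes) is an isomorphism invariant — an isomorphism maps each component of G1 bijectively onto a component of G2. Since G1 has 1 component(s) and G2 has 2, they cannot be isomorphic.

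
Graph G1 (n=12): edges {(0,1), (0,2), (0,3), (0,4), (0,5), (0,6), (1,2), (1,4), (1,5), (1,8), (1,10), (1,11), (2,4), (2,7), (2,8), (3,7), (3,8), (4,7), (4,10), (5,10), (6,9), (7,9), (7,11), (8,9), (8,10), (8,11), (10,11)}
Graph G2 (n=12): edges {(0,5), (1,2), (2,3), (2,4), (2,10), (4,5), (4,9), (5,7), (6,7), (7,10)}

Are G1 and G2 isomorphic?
No, not isomorphic

The graphs are NOT isomorphic.

Connected components of G1: 1 component(s) with vertex sets [[0, 1, 2, 3, 4, 5, 6, 7, 8, 9, 10, 11]], sizes [12].
Connected components of G2: 3 component(s) with vertex sets [[8], [11], [0, 1, 2, 3, 4, 5, 6, 7, 9, 10]], sizes [1, 1, 10].
The number of connected components (and the multiset of component sizes) is an isomorphism invariant — an isomorphism maps each component of G1 bijectively onto a component of G2. Since G1 has 1 component(s) and G2 has 3, they cannot be isomorphic.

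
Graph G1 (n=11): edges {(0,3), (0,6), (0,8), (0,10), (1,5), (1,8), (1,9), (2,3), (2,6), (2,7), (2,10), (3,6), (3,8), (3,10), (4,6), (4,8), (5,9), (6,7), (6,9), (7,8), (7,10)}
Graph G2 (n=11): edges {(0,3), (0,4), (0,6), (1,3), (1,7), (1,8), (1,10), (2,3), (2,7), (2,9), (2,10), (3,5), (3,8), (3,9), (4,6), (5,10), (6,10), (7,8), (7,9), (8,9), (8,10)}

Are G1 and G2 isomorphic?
Yes, isomorphic

The graphs are isomorphic.
One valid mapping φ: V(G1) → V(G2): 0→1, 1→6, 2→9, 3→8, 4→5, 5→4, 6→3, 7→2, 8→10, 9→0, 10→7

Verify φ preserves adjacency — for each edge of G1, its image is an edge of G2:
  (0,3) → (φ(0),φ(3)) = (1,8) ∈ E(G2) ✓
  (0,6) → (φ(0),φ(6)) = (1,3) ∈ E(G2) ✓
  (0,8) → (φ(0),φ(8)) = (1,10) ∈ E(G2) ✓
  (0,10) → (φ(0),φ(10)) = (1,7) ∈ E(G2) ✓
  (1,5) → (φ(1),φ(5)) = (4,6) ∈ E(G2) ✓
  (1,8) → (φ(1),φ(8)) = (6,10) ∈ E(G2) ✓
  (1,9) → (φ(1),φ(9)) = (0,6) ∈ E(G2) ✓
  (2,3) → (φ(2),φ(3)) = (8,9) ∈ E(G2) ✓
  (2,6) → (φ(2),φ(6)) = (3,9) ∈ E(G2) ✓
  (2,7) → (φ(2),φ(7)) = (2,9) ∈ E(G2) ✓
  (2,10) → (φ(2),φ(10)) = (7,9) ∈ E(G2) ✓
  (3,6) → (φ(3),φ(6)) = (3,8) ∈ E(G2) ✓
  (3,8) → (φ(3),φ(8)) = (8,10) ∈ E(G2) ✓
  (3,10) → (φ(3),φ(10)) = (7,8) ∈ E(G2) ✓
  (4,6) → (φ(4),φ(6)) = (3,5) ∈ E(G2) ✓
  (4,8) → (φ(4),φ(8)) = (5,10) ∈ E(G2) ✓
  (5,9) → (φ(5),φ(9)) = (0,4) ∈ E(G2) ✓
  (6,7) → (φ(6),φ(7)) = (2,3) ∈ E(G2) ✓
  (6,9) → (φ(6),φ(9)) = (0,3) ∈ E(G2) ✓
  (7,8) → (φ(7),φ(8)) = (2,10) ∈ E(G2) ✓
  (7,10) → (φ(7),φ(10)) = (2,7) ∈ E(G2) ✓
All 21 edges of G1 map to edges of G2, and |E(G1)| = |E(G2)| = 21, so φ is a bijection on edges as well as vertices. Hence G1 ≅ G2.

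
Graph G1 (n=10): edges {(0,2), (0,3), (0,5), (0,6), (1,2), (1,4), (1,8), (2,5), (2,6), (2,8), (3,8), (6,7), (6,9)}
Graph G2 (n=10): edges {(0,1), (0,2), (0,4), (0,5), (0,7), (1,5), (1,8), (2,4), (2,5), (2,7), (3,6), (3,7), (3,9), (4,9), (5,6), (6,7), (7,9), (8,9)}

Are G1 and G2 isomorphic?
No, not isomorphic

The graphs are NOT isomorphic.

Degrees in G1: deg(0)=4, deg(1)=3, deg(2)=5, deg(3)=2, deg(4)=1, deg(5)=2, deg(6)=4, deg(7)=1, deg(8)=3, deg(9)=1.
Sorted degree sequence of G1: [5, 4, 4, 3, 3, 2, 2, 1, 1, 1].
Degrees in G2: deg(0)=5, deg(1)=3, deg(2)=4, deg(3)=3, deg(4)=3, deg(5)=4, deg(6)=3, deg(7)=5, deg(8)=2, deg(9)=4.
Sorted degree sequence of G2: [5, 5, 4, 4, 4, 3, 3, 3, 3, 2].
The (sorted) degree sequence is an isomorphism invariant, so since G1 and G2 have different degree sequences they cannot be isomorphic.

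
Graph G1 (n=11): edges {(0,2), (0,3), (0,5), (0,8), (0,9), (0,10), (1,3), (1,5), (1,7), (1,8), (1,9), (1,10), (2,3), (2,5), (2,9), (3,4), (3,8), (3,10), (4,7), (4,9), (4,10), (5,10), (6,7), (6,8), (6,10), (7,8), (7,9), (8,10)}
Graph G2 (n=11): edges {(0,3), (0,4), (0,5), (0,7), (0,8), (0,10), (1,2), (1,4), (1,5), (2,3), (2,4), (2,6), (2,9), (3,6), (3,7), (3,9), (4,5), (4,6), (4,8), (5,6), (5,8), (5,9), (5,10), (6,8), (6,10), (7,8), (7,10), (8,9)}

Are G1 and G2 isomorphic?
Yes, isomorphic

The graphs are isomorphic.
One valid mapping φ: V(G1) → V(G2): 0→0, 1→6, 2→7, 3→8, 4→9, 5→10, 6→1, 7→2, 8→4, 9→3, 10→5

Verify φ preserves adjacency — for each edge of G1, its image is an edge of G2:
  (0,2) → (φ(0),φ(2)) = (0,7) ∈ E(G2) ✓
  (0,3) → (φ(0),φ(3)) = (0,8) ∈ E(G2) ✓
  (0,5) → (φ(0),φ(5)) = (0,10) ∈ E(G2) ✓
  (0,8) → (φ(0),φ(8)) = (0,4) ∈ E(G2) ✓
  (0,9) → (φ(0),φ(9)) = (0,3) ∈ E(G2) ✓
  (0,10) → (φ(0),φ(10)) = (0,5) ∈ E(G2) ✓
  (1,3) → (φ(1),φ(3)) = (6,8) ∈ E(G2) ✓
  (1,5) → (φ(1),φ(5)) = (6,10) ∈ E(G2) ✓
  (1,7) → (φ(1),φ(7)) = (2,6) ∈ E(G2) ✓
  (1,8) → (φ(1),φ(8)) = (4,6) ∈ E(G2) ✓
  (1,9) → (φ(1),φ(9)) = (3,6) ∈ E(G2) ✓
  (1,10) → (φ(1),φ(10)) = (5,6) ∈ E(G2) ✓
  (2,3) → (φ(2),φ(3)) = (7,8) ∈ E(G2) ✓
  (2,5) → (φ(2),φ(5)) = (7,10) ∈ E(G2) ✓
  (2,9) → (φ(2),φ(9)) = (3,7) ∈ E(G2) ✓
  (3,4) → (φ(3),φ(4)) = (8,9) ∈ E(G2) ✓
  (3,8) → (φ(3),φ(8)) = (4,8) ∈ E(G2) ✓
  (3,10) → (φ(3),φ(10)) = (5,8) ∈ E(G2) ✓
  (4,7) → (φ(4),φ(7)) = (2,9) ∈ E(G2) ✓
  (4,9) → (φ(4),φ(9)) = (3,9) ∈ E(G2) ✓
  (4,10) → (φ(4),φ(10)) = (5,9) ∈ E(G2) ✓
  (5,10) → (φ(5),φ(10)) = (5,10) ∈ E(G2) ✓
  (6,7) → (φ(6),φ(7)) = (1,2) ∈ E(G2) ✓
  (6,8) → (φ(6),φ(8)) = (1,4) ∈ E(G2) ✓
  (6,10) → (φ(6),φ(10)) = (1,5) ∈ E(G2) ✓
  (7,8) → (φ(7),φ(8)) = (2,4) ∈ E(G2) ✓
  (7,9) → (φ(7),φ(9)) = (2,3) ∈ E(G2) ✓
  (8,10) → (φ(8),φ(10)) = (4,5) ∈ E(G2) ✓
All 28 edges of G1 map to edges of G2, and |E(G1)| = |E(G2)| = 28, so φ is a bijection on edges as well as vertices. Hence G1 ≅ G2.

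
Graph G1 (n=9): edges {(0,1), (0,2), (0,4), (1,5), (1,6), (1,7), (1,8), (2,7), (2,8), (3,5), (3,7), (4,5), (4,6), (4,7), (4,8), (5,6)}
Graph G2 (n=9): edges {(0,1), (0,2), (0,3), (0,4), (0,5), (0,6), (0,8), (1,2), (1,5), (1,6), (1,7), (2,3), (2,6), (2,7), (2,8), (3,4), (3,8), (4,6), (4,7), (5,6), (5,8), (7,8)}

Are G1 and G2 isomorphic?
No, not isomorphic

The graphs are NOT isomorphic.

Degrees in G1: deg(0)=3, deg(1)=5, deg(2)=3, deg(3)=2, deg(4)=5, deg(5)=4, deg(6)=3, deg(7)=4, deg(8)=3.
Sorted degree sequence of G1: [5, 5, 4, 4, 3, 3, 3, 3, 2].
Degrees in G2: deg(0)=7, deg(1)=5, deg(2)=6, deg(3)=4, deg(4)=4, deg(5)=4, deg(6)=5, deg(7)=4, deg(8)=5.
Sorted degree sequence of G2: [7, 6, 5, 5, 5, 4, 4, 4, 4].
The (sorted) degree sequence is an isomorphism invariant, so since G1 and G2 have different degree sequences they cannot be isomorphic.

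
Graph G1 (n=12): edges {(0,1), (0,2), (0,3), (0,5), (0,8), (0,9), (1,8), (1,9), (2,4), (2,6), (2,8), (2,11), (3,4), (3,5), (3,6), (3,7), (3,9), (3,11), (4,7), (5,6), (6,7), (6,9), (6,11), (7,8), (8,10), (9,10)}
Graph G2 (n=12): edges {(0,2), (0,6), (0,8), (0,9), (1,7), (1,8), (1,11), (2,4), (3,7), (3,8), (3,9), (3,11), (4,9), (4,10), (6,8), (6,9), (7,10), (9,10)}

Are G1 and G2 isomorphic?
No, not isomorphic

The graphs are NOT isomorphic.

Connected components of G1: 1 component(s) with vertex sets [[0, 1, 2, 3, 4, 5, 6, 7, 8, 9, 10, 11]], sizes [12].
Connected components of G2: 2 component(s) with vertex sets [[5], [0, 1, 2, 3, 4, 6, 7, 8, 9, 10, 11]], sizes [1, 11].
The number of connected components (and the multiset of component sizes) is an isomorphism invariant — an isomorphism maps each component of G1 bijectively onto a component of G2. Since G1 has 1 component(s) and G2 has 2, they cannot be isomorphic.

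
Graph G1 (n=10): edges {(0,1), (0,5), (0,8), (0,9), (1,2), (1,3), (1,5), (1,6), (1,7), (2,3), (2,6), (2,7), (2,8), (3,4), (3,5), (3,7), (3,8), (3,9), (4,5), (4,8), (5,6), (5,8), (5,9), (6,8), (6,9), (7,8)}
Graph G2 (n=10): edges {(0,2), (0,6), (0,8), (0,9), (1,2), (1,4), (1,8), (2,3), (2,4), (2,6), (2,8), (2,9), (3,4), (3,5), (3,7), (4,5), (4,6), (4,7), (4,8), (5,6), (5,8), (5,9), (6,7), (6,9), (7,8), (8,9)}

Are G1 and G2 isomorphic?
Yes, isomorphic

The graphs are isomorphic.
One valid mapping φ: V(G1) → V(G2): 0→7, 1→6, 2→9, 3→2, 4→1, 5→4, 6→5, 7→0, 8→8, 9→3

Verify φ preserves adjacency — for each edge of G1, its image is an edge of G2:
  (0,1) → (φ(0),φ(1)) = (6,7) ∈ E(G2) ✓
  (0,5) → (φ(0),φ(5)) = (4,7) ∈ E(G2) ✓
  (0,8) → (φ(0),φ(8)) = (7,8) ∈ E(G2) ✓
  (0,9) → (φ(0),φ(9)) = (3,7) ∈ E(G2) ✓
  (1,2) → (φ(1),φ(2)) = (6,9) ∈ E(G2) ✓
  (1,3) → (φ(1),φ(3)) = (2,6) ∈ E(G2) ✓
  (1,5) → (φ(1),φ(5)) = (4,6) ∈ E(G2) ✓
  (1,6) → (φ(1),φ(6)) = (5,6) ∈ E(G2) ✓
  (1,7) → (φ(1),φ(7)) = (0,6) ∈ E(G2) ✓
  (2,3) → (φ(2),φ(3)) = (2,9) ∈ E(G2) ✓
  (2,6) → (φ(2),φ(6)) = (5,9) ∈ E(G2) ✓
  (2,7) → (φ(2),φ(7)) = (0,9) ∈ E(G2) ✓
  (2,8) → (φ(2),φ(8)) = (8,9) ∈ E(G2) ✓
  (3,4) → (φ(3),φ(4)) = (1,2) ∈ E(G2) ✓
  (3,5) → (φ(3),φ(5)) = (2,4) ∈ E(G2) ✓
  (3,7) → (φ(3),φ(7)) = (0,2) ∈ E(G2) ✓
  (3,8) → (φ(3),φ(8)) = (2,8) ∈ E(G2) ✓
  (3,9) → (φ(3),φ(9)) = (2,3) ∈ E(G2) ✓
  (4,5) → (φ(4),φ(5)) = (1,4) ∈ E(G2) ✓
  (4,8) → (φ(4),φ(8)) = (1,8) ∈ E(G2) ✓
  (5,6) → (φ(5),φ(6)) = (4,5) ∈ E(G2) ✓
  (5,8) → (φ(5),φ(8)) = (4,8) ∈ E(G2) ✓
  (5,9) → (φ(5),φ(9)) = (3,4) ∈ E(G2) ✓
  (6,8) → (φ(6),φ(8)) = (5,8) ∈ E(G2) ✓
  (6,9) → (φ(6),φ(9)) = (3,5) ∈ E(G2) ✓
  (7,8) → (φ(7),φ(8)) = (0,8) ∈ E(G2) ✓
All 26 edges of G1 map to edges of G2, and |E(G1)| = |E(G2)| = 26, so φ is a bijection on edges as well as vertices. Hence G1 ≅ G2.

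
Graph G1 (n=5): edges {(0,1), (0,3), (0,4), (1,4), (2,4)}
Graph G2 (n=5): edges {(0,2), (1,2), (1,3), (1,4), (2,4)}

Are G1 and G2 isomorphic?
Yes, isomorphic

The graphs are isomorphic.
One valid mapping φ: V(G1) → V(G2): 0→2, 1→4, 2→3, 3→0, 4→1

Verify φ preserves adjacency — for each edge of G1, its image is an edge of G2:
  (0,1) → (φ(0),φ(1)) = (2,4) ∈ E(G2) ✓
  (0,3) → (φ(0),φ(3)) = (0,2) ∈ E(G2) ✓
  (0,4) → (φ(0),φ(4)) = (1,2) ∈ E(G2) ✓
  (1,4) → (φ(1),φ(4)) = (1,4) ∈ E(G2) ✓
  (2,4) → (φ(2),φ(4)) = (1,3) ∈ E(G2) ✓
All 5 edges of G1 map to edges of G2, and |E(G1)| = |E(G2)| = 5, so φ is a bijection on edges as well as vertices. Hence G1 ≅ G2.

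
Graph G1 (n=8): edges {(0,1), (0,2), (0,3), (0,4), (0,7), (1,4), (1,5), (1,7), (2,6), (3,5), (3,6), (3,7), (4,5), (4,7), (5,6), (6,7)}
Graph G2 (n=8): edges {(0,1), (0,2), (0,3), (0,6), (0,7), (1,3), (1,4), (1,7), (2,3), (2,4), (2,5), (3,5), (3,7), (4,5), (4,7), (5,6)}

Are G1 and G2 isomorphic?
Yes, isomorphic

The graphs are isomorphic.
One valid mapping φ: V(G1) → V(G2): 0→0, 1→1, 2→6, 3→2, 4→7, 5→4, 6→5, 7→3

Verify φ preserves adjacency — for each edge of G1, its image is an edge of G2:
  (0,1) → (φ(0),φ(1)) = (0,1) ∈ E(G2) ✓
  (0,2) → (φ(0),φ(2)) = (0,6) ∈ E(G2) ✓
  (0,3) → (φ(0),φ(3)) = (0,2) ∈ E(G2) ✓
  (0,4) → (φ(0),φ(4)) = (0,7) ∈ E(G2) ✓
  (0,7) → (φ(0),φ(7)) = (0,3) ∈ E(G2) ✓
  (1,4) → (φ(1),φ(4)) = (1,7) ∈ E(G2) ✓
  (1,5) → (φ(1),φ(5)) = (1,4) ∈ E(G2) ✓
  (1,7) → (φ(1),φ(7)) = (1,3) ∈ E(G2) ✓
  (2,6) → (φ(2),φ(6)) = (5,6) ∈ E(G2) ✓
  (3,5) → (φ(3),φ(5)) = (2,4) ∈ E(G2) ✓
  (3,6) → (φ(3),φ(6)) = (2,5) ∈ E(G2) ✓
  (3,7) → (φ(3),φ(7)) = (2,3) ∈ E(G2) ✓
  (4,5) → (φ(4),φ(5)) = (4,7) ∈ E(G2) ✓
  (4,7) → (φ(4),φ(7)) = (3,7) ∈ E(G2) ✓
  (5,6) → (φ(5),φ(6)) = (4,5) ∈ E(G2) ✓
  (6,7) → (φ(6),φ(7)) = (3,5) ∈ E(G2) ✓
All 16 edges of G1 map to edges of G2, and |E(G1)| = |E(G2)| = 16, so φ is a bijection on edges as well as vertices. Hence G1 ≅ G2.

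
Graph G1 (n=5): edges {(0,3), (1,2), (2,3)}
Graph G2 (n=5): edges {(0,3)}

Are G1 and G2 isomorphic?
No, not isomorphic

The graphs are NOT isomorphic.

Counting edges: G1 has 3 edge(s); G2 has 1 edge(s).
Edge count is an isomorphism invariant (a bijection on vertices induces a bijection on edges), so differing edge counts rule out isomorphism.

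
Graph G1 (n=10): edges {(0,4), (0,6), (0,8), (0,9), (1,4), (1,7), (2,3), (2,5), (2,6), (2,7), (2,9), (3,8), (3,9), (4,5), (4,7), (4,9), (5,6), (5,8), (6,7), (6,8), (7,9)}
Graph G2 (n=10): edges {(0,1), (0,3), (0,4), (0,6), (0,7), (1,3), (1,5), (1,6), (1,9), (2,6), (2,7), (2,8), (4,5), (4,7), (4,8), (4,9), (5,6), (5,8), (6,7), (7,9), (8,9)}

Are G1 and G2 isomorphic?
Yes, isomorphic

The graphs are isomorphic.
One valid mapping φ: V(G1) → V(G2): 0→5, 1→3, 2→7, 3→2, 4→1, 5→9, 6→4, 7→0, 8→8, 9→6

Verify φ preserves adjacency — for each edge of G1, its image is an edge of G2:
  (0,4) → (φ(0),φ(4)) = (1,5) ∈ E(G2) ✓
  (0,6) → (φ(0),φ(6)) = (4,5) ∈ E(G2) ✓
  (0,8) → (φ(0),φ(8)) = (5,8) ∈ E(G2) ✓
  (0,9) → (φ(0),φ(9)) = (5,6) ∈ E(G2) ✓
  (1,4) → (φ(1),φ(4)) = (1,3) ∈ E(G2) ✓
  (1,7) → (φ(1),φ(7)) = (0,3) ∈ E(G2) ✓
  (2,3) → (φ(2),φ(3)) = (2,7) ∈ E(G2) ✓
  (2,5) → (φ(2),φ(5)) = (7,9) ∈ E(G2) ✓
  (2,6) → (φ(2),φ(6)) = (4,7) ∈ E(G2) ✓
  (2,7) → (φ(2),φ(7)) = (0,7) ∈ E(G2) ✓
  (2,9) → (φ(2),φ(9)) = (6,7) ∈ E(G2) ✓
  (3,8) → (φ(3),φ(8)) = (2,8) ∈ E(G2) ✓
  (3,9) → (φ(3),φ(9)) = (2,6) ∈ E(G2) ✓
  (4,5) → (φ(4),φ(5)) = (1,9) ∈ E(G2) ✓
  (4,7) → (φ(4),φ(7)) = (0,1) ∈ E(G2) ✓
  (4,9) → (φ(4),φ(9)) = (1,6) ∈ E(G2) ✓
  (5,6) → (φ(5),φ(6)) = (4,9) ∈ E(G2) ✓
  (5,8) → (φ(5),φ(8)) = (8,9) ∈ E(G2) ✓
  (6,7) → (φ(6),φ(7)) = (0,4) ∈ E(G2) ✓
  (6,8) → (φ(6),φ(8)) = (4,8) ∈ E(G2) ✓
  (7,9) → (φ(7),φ(9)) = (0,6) ∈ E(G2) ✓
All 21 edges of G1 map to edges of G2, and |E(G1)| = |E(G2)| = 21, so φ is a bijection on edges as well as vertices. Hence G1 ≅ G2.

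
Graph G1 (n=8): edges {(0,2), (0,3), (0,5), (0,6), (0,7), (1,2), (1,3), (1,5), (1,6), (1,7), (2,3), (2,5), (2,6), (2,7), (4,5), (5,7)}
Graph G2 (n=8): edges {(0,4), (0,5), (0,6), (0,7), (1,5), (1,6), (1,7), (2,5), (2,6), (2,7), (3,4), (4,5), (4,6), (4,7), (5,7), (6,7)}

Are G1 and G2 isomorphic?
Yes, isomorphic

The graphs are isomorphic.
One valid mapping φ: V(G1) → V(G2): 0→6, 1→5, 2→7, 3→2, 4→3, 5→4, 6→1, 7→0

Verify φ preserves adjacency — for each edge of G1, its image is an edge of G2:
  (0,2) → (φ(0),φ(2)) = (6,7) ∈ E(G2) ✓
  (0,3) → (φ(0),φ(3)) = (2,6) ∈ E(G2) ✓
  (0,5) → (φ(0),φ(5)) = (4,6) ∈ E(G2) ✓
  (0,6) → (φ(0),φ(6)) = (1,6) ∈ E(G2) ✓
  (0,7) → (φ(0),φ(7)) = (0,6) ∈ E(G2) ✓
  (1,2) → (φ(1),φ(2)) = (5,7) ∈ E(G2) ✓
  (1,3) → (φ(1),φ(3)) = (2,5) ∈ E(G2) ✓
  (1,5) → (φ(1),φ(5)) = (4,5) ∈ E(G2) ✓
  (1,6) → (φ(1),φ(6)) = (1,5) ∈ E(G2) ✓
  (1,7) → (φ(1),φ(7)) = (0,5) ∈ E(G2) ✓
  (2,3) → (φ(2),φ(3)) = (2,7) ∈ E(G2) ✓
  (2,5) → (φ(2),φ(5)) = (4,7) ∈ E(G2) ✓
  (2,6) → (φ(2),φ(6)) = (1,7) ∈ E(G2) ✓
  (2,7) → (φ(2),φ(7)) = (0,7) ∈ E(G2) ✓
  (4,5) → (φ(4),φ(5)) = (3,4) ∈ E(G2) ✓
  (5,7) → (φ(5),φ(7)) = (0,4) ∈ E(G2) ✓
All 16 edges of G1 map to edges of G2, and |E(G1)| = |E(G2)| = 16, so φ is a bijection on edges as well as vertices. Hence G1 ≅ G2.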